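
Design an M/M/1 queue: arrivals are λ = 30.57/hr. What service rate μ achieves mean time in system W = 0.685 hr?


W = 1/(μ−λ) ⇒ μ − λ = 1/W = 1/0.685 = 1.4599
μ = λ + 1/W = 30.57 + 1.4599 = 32.0299 per hr

Final: 32.0299 /hr


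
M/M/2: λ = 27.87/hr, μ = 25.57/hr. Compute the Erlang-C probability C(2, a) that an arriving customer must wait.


a = λ/μ = 1.0899; ρ = a/2 = 0.5450
P₀ = 0.294520 (from M/M/c formula)
C(c,a) = [a^c/(c!(1−ρ))]·P₀ = [1.18799/(2·0.4550)]·0.294520
= 1.30541·0.294520 = 0.384469

Final: 0.384469


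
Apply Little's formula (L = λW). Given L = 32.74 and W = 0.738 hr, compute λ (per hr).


λ = L/W = 32.74/0.738 = 44.3631 /hr

Final: 44.3631 /hr


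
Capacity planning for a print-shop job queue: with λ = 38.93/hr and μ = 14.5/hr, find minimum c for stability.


Stability requires cμ > λ ⇔ c > λ/μ.
λ/μ = 38.93/14.5 = 2.6848
Minimum integer c = ⌊2.6848⌋ + 1 = 3
Check: 3·14.5 = 43.50 > 38.93, while 2·14.5 = 29.00 ≤ 38.93

Final: 3 servers


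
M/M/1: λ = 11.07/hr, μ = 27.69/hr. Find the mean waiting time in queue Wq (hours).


ρ = 11.07/27.69 = 0.3998
Wq = ρ/(μ−λ) = 0.3998/(27.69 − 11.07) = 0.3998/16.62 = 0.02405 hr

Final: 0.02405 hr


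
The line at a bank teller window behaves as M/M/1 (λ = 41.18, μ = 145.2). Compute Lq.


ρ = 41.18/145.2 = 0.2836
Lq = ρ²/(1−ρ) = 0.08043/0.7164 = 0.1123

Final: 0.1123


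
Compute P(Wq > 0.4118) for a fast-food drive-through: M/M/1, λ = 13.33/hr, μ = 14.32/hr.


ρ = 13.33/14.32 = 0.9309
P(Wq > t) = ρ·e^{−(μ−λ)t} = 0.9309·e^{−0.4077}
= 0.9309·0.665190 = 0.619203

Final: 0.619203


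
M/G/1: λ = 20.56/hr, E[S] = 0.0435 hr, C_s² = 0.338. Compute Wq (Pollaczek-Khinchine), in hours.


ρ = λ·E[S] = 20.56·0.0435 = 0.8944
E[S²] = E[S]²(1+C_s²) = 0.0435²·(1+0.338) = 0.002532
Wq = λ·E[S²]/(2(1−ρ)) = 20.56·0.002532/(2·0.1056) = 0.24638 hr

Final: 0.24638 hr


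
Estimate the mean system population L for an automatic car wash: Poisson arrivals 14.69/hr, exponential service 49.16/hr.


ρ = λ/μ = 14.69/49.16 = 0.2988
L = ρ/(1−ρ) = 0.2988/(1 − 0.2988) = 0.2988/0.7012 = 0.4262

Final: 0.4262


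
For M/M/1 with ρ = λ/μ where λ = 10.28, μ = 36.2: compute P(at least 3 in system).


ρ = 10.28/36.2 = 0.2840
P(N ≥ n) = ρ^n = 0.2840^3 = 0.022901

Final: 0.022901


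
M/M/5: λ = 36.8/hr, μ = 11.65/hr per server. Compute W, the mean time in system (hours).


a = 3.1588; ρ = 0.6318; P₀ = 0.038962
Lq = P₀·a^c·ρ/(c!(1−ρ)²) = 0.47572
Wq = Lq/λ = 0.47572/36.8 = 0.01293 hr
W = Wq + 1/μ = 0.01293 + 0.08584 = 0.09876 hr

Final: 0.09876 hr


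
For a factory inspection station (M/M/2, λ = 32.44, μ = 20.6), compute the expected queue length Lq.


a = λ/μ = 1.5748; ρ = a/2 = 0.7874
P₀ = 0.118957
Lq = P₀·a^c·ρ / (c!·(1−ρ)²) = 0.118957·2.47986·0.7874/(2·0.04521)
= 2.56896

Final: 2.56896


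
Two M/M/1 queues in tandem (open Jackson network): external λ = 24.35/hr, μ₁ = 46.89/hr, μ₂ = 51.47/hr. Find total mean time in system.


Each node sees arrival rate λ = 24.35/hr (tandem ⇒ throughput preserved).
W₁ = 1/(μ₁−λ) = 1/(46.89−24.35) = 0.04437 hr
W₂ = 1/(μ₂−λ) = 1/(51.47−24.35) = 0.03687 hr
W_total = W₁ + W₂ = 0.04437 + 0.03687 = 0.08124 hr

Final: 0.08124 hr


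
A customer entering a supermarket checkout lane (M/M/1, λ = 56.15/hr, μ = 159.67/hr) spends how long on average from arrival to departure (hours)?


W = 1/(μ−λ) = 1/(159.67 − 56.15) = 1/103.52 = 0.009660 hr

Final: 0.009660 hr


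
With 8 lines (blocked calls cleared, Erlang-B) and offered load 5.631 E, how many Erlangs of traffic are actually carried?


B(8,5.631) = 0.101797 (Erlang-B)
Carried load = a(1 − B) = 5.631·(1 − 0.101797) = 5.631·0.898203 = 5.0578 E

Final: 5.0578 Erlangs


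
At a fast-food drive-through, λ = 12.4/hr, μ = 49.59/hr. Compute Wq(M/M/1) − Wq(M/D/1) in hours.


ρ = 12.4/49.59 = 0.2501
Wq(M/M/1) = ρ/(μ−λ) = 0.2501/37.19 = 0.006724 hr
Wq(M/D/1) = ρ/(2(μ−λ)) = 0.003362 hr
Savings = 0.006724 − 0.003362 = 0.003362 hr

Final: 0.003362 hr


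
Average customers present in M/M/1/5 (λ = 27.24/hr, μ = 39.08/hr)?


ρ = 27.24/39.08 = 0.6970
L = ρ[1 − (K+1)ρ^K + Kρ^(K+1)] / [(1−ρ)(1−ρ^(K+1))]
Numerator: 0.6970·(1 − 6·0.164537 + 5·0.114687) = 0.408611
Denominator: (0.3030)·(0.885313) = 0.268222
L = 0.408611/0.268222 = 1.5234

Final: 1.5234


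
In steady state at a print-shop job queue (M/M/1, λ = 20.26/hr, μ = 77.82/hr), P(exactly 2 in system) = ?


ρ = 20.26/77.82 = 0.2603
P_n = (1−ρ)·ρ^n = (1 − 0.2603)·0.2603^2 = 0.7397·0.067779 = 0.050133

Final: 0.050133


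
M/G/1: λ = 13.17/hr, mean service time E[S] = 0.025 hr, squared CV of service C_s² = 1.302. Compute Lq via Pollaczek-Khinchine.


ρ = λ·E[S] = 13.17·0.025 = 0.3293
Lq = ρ²(1+C_s²)/(2(1−ρ)) = 0.1084·(1+1.302)/(2·0.6707)
= 0.1084·2.3020/1.3415 = 0.18602

Final: 0.18602


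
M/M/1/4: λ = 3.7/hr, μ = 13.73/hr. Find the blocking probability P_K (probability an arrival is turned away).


ρ = λ/μ = 3.7/13.73 = 0.2695
P_K = (1−ρ)ρ^K/(1−ρ^(K+1)) = (0.7305·0.005274)/(1 − 0.001421)
= 0.003853/0.998579 = 0.003858

Final: 0.003858


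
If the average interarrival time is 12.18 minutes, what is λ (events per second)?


λ = 1/(interarrival time) in consistent units.
1 second = 0.0166667 min, so λ = 0.0166667/12.18 = 0.001368 per second

Final: 0.001368 /sec


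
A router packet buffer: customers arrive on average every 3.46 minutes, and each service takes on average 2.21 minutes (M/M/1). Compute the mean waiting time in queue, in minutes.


λ = 60/3.46 = 17.3410 /hr
μ = 60/2.21 = 27.1493 /hr
ρ = λ/μ = 17.3410/27.1493 = 0.6387
Wq = ρ/(μ−λ) = 0.6387/(27.1493−17.3410) = 0.06512 hr
In minutes: 0.06512·60 = 3.907 min

Final: 3.907 min


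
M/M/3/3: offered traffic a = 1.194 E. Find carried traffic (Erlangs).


B(3,1.194) = 0.088920 (Erlang-B)
Carried load = a(1 − B) = 1.194·(1 − 0.088920) = 1.194·0.911080 = 1.0878 E

Final: 1.0878 Erlangs


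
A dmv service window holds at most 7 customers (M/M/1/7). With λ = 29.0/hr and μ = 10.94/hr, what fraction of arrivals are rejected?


ρ = λ/μ = 29.0/10.94 = 2.6508
P_K = (1−ρ)ρ^K/(1−ρ^(K+1)) = (-1.6508·919.739273)/(1 − 2438.065714)
= -1518.326442/-2437.065714 = 0.623014

Final: 0.623014


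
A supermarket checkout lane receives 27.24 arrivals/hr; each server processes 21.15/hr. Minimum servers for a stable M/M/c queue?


Stability requires cμ > λ ⇔ c > λ/μ.
λ/μ = 27.24/21.15 = 1.2879
Minimum integer c = ⌊1.2879⌋ + 1 = 2
Check: 2·21.15 = 42.30 > 27.24, while 1·21.15 = 21.15 ≤ 27.24

Final: 2 servers


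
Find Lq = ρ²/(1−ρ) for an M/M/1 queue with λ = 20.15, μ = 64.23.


ρ = 20.15/64.23 = 0.3137
Lq = ρ²/(1−ρ) = 0.09842/0.6863 = 0.1434

Final: 0.1434


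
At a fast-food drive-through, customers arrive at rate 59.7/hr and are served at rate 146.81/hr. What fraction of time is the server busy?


ρ = λ/μ = 59.7/146.81 = 0.4066

Final: 0.4066


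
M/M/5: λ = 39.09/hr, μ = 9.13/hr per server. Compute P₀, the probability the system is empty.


a = λ/μ = 39.09/9.13 = 4.2815; ρ = a/c = 0.8563
Σ_{k=0}^{4} a^k/k! (terms k=0..4) = 1.00000 + 4.28149 + 9.16558 + 13.08077 + 14.00130 = 41.52914
Tail: a^5/(5!(1−ρ)) = 1438.71398/(120·0.1437) = 83.43152
P₀ = 1/(41.52914 + 83.43152) = 1/124.96066 = 0.008003

Final: 0.008003


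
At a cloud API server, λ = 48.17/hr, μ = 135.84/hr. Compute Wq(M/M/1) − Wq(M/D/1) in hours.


ρ = 48.17/135.84 = 0.3546
Wq(M/M/1) = ρ/(μ−λ) = 0.3546/87.67 = 0.004045 hr
Wq(M/D/1) = ρ/(2(μ−λ)) = 0.002022 hr
Savings = 0.004045 − 0.002022 = 0.002022 hr

Final: 0.002022 hr


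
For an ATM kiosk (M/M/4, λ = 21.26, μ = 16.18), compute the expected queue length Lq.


a = λ/μ = 1.3140; ρ = a/4 = 0.3285
P₀ = 0.267360
Lq = P₀·a^c·ρ / (c!·(1−ρ)²) = 0.267360·2.98084·0.3285/(24·0.45092)
= 0.02419

Final: 0.02419


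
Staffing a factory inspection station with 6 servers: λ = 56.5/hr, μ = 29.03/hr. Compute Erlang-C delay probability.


a = λ/μ = 1.9463; ρ = a/6 = 0.3244
P₀ = 0.142628 (from M/M/c formula)
C(c,a) = [a^c/(c!(1−ρ))]·P₀ = [54.35112/(720·0.6756)]·0.142628
= 0.11173·0.142628 = 0.015936

Final: 0.015936


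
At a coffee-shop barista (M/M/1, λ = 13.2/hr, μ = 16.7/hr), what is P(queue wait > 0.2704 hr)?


ρ = 13.2/16.7 = 0.7904
P(Wq > t) = ρ·e^{−(μ−λ)t} = 0.7904·e^{−0.9464}
= 0.7904·0.388136 = 0.306790

Final: 0.306790


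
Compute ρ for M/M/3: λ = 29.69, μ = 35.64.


ρ = λ/(cμ) = 29.69/(3·35.64) = 29.69/106.92 = 0.2777

Final: 0.2777


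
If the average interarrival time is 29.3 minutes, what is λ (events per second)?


λ = 1/(interarrival time) in consistent units.
1 second = 0.0166667 min, so λ = 0.0166667/29.3 = 0.0005688 per second

Final: 0.0005688 /sec


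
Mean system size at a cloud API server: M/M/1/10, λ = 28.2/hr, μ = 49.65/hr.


ρ = 28.2/49.65 = 0.5680
L = ρ[1 − (K+1)ρ^K + Kρ^(K+1)] / [(1−ρ)(1−ρ^(K+1))]
Numerator: 0.5680·(1 − 11·0.003494 + 10·0.001984) = 0.557418
Denominator: (0.4320)·(0.998016) = 0.431167
L = 0.557418/0.431167 = 1.2928

Final: 1.2928


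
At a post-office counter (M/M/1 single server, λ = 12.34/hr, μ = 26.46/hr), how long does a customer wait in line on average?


ρ = 12.34/26.46 = 0.4664
Wq = ρ/(μ−λ) = 0.4664/(26.46 − 12.34) = 0.4664/14.12 = 0.03303 hr

Final: 0.03303 hr


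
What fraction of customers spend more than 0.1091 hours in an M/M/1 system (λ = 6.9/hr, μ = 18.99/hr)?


W ~ Exponential(μ−λ) for M/M/1.
μ − λ = 18.99 − 6.9 = 12.0900
P(W > t) = e^{−(μ−λ)t} = e^{−1.3190} = 0.267397

Final: 0.267397


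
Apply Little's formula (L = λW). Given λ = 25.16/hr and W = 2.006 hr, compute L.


L = λW = 25.16·2.006 = 50.4710

Final: 50.4710


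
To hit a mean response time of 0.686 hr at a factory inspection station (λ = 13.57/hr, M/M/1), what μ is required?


W = 1/(μ−λ) ⇒ μ − λ = 1/W = 1/0.686 = 1.4577
μ = λ + 1/W = 13.57 + 1.4577 = 15.0277 per hr

Final: 15.0277 /hr


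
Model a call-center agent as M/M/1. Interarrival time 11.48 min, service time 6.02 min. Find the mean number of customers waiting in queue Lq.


λ = 60/11.48 = 5.2265 /hr
μ = 60/6.02 = 9.9668 /hr
ρ = λ/μ = 5.2265/9.9668 = 0.5244
Lq = ρ²/(1−ρ) = 0.2750/0.4756 = 0.5782

Final: 0.5782


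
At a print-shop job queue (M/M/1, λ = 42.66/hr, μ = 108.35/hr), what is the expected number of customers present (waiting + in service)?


ρ = λ/μ = 42.66/108.35 = 0.3937
L = ρ/(1−ρ) = 0.3937/(1 − 0.3937) = 0.3937/0.6063 = 0.6494

Final: 0.6494


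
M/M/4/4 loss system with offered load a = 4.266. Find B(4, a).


B(c,a) = (a^c/c!) / Σ_{k=0}^{c} a^k/k!
a^4/4! = 13.799780
Σ terms (k=0..4): 1.00000 + 4.26600 + 9.09938 + 12.93932 + 13.79978 = 41.104474
B = 13.799780/41.104474 = 0.335725

Final: 0.335725


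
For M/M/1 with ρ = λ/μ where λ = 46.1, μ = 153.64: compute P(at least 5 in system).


ρ = 46.1/153.64 = 0.3001
P(N ≥ n) = ρ^n = 0.3001^5 = 0.002432

Final: 0.002432


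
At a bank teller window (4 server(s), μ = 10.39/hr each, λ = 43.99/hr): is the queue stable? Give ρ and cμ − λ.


Total capacity cμ = 4·10.39 = 41.56/hr
ρ = λ/(cμ) = 43.99/41.56 = 1.0585
Stable ⇔ ρ < 1: NO
Spare capacity = cμ − λ = 41.56 − 43.99 = -2.43/hr

Final: ρ = 1.0585; unstable; margin = -2.43/hr


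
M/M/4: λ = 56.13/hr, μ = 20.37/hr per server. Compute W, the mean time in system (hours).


a = 2.7555; ρ = 0.6889; P₀ = 0.053305
Lq = P₀·a^c·ρ/(c!(1−ρ)²) = 0.91130
Wq = Lq/λ = 0.91130/56.13 = 0.01624 hr
W = Wq + 1/μ = 0.01624 + 0.04909 = 0.06533 hr

Final: 0.06533 hr


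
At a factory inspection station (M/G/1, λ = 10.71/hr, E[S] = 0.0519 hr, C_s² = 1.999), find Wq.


ρ = λ·E[S] = 10.71·0.0519 = 0.5558
E[S²] = E[S]²(1+C_s²) = 0.0519²·(1+1.999) = 0.008078
Wq = λ·E[S²]/(2(1−ρ)) = 10.71·0.008078/(2·0.4442) = 0.09740 hr

Final: 0.09740 hr


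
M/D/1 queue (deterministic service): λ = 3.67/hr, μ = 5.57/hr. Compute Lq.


ρ = 3.67/5.57 = 0.6589
M/D/1: Lq = ρ²/(2(1−ρ)) = 0.4341/(2·0.3411) = 0.63635

Final: 0.63635


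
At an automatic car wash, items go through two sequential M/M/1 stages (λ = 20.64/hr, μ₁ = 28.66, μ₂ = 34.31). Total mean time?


Each node sees arrival rate λ = 20.64/hr (tandem ⇒ throughput preserved).
W₁ = 1/(μ₁−λ) = 1/(28.66−20.64) = 0.12469 hr
W₂ = 1/(μ₂−λ) = 1/(34.31−20.64) = 0.07315 hr
W_total = W₁ + W₂ = 0.12469 + 0.07315 = 0.19784 hr

Final: 0.19784 hr


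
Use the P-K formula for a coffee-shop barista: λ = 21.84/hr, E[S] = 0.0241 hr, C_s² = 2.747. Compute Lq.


ρ = λ·E[S] = 21.84·0.0241 = 0.5263
Lq = ρ²(1+C_s²)/(2(1−ρ)) = 0.2770·(1+2.747)/(2·0.4737)
= 0.2770·3.7470/0.9473 = 1.09580

Final: 1.09580


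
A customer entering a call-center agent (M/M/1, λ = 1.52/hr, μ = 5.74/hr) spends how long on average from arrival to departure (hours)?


W = 1/(μ−λ) = 1/(5.74 − 1.52) = 1/4.22 = 0.2370 hr

Final: 0.2370 hr


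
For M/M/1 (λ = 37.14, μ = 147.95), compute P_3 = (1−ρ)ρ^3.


ρ = 37.14/147.95 = 0.2510
P_n = (1−ρ)·ρ^n = (1 − 0.2510)·0.2510^3 = 0.7490·0.015819 = 0.011848

Final: 0.011848


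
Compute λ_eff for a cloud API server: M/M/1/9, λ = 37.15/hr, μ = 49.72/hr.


ρ = 0.7472; P_K = (1−ρ)ρ^9/(1−ρ^10) = 0.019403
λ_eff = λ(1 − P_K) = 37.15·(1 − 0.019403) = 37.15·0.980597 = 36.4292 /hr

Final: 36.4292 /hr


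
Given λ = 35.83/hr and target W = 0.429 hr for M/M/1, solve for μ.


W = 1/(μ−λ) ⇒ μ − λ = 1/W = 1/0.429 = 2.3310
μ = λ + 1/W = 35.83 + 2.3310 = 38.1610 per hr

Final: 38.1610 /hr


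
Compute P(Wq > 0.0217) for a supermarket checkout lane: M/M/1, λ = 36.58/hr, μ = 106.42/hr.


ρ = 36.58/106.42 = 0.3437
P(Wq > t) = ρ·e^{−(μ−λ)t} = 0.3437·e^{−1.5155}
= 0.3437·0.219692 = 0.075515

Final: 0.075515


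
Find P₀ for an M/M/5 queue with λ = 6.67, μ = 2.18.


a = λ/μ = 6.67/2.18 = 3.0596; ρ = a/c = 0.6119
Σ_{k=0}^{4} a^k/k! (terms k=0..4) = 1.00000 + 3.05963 + 4.68068 + 4.77372 + 3.65146 = 17.16548
Tail: a^5/(5!(1−ρ)) = 268.13080/(120·0.3881) = 5.75773
P₀ = 1/(17.16548 + 5.75773) = 1/22.92322 = 0.043624

Final: 0.043624


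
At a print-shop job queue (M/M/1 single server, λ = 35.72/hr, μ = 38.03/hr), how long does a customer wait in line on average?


ρ = 35.72/38.03 = 0.9393
Wq = ρ/(μ−λ) = 0.9393/(38.03 − 35.72) = 0.9393/2.31 = 0.4066 hr

Final: 0.4066 hr


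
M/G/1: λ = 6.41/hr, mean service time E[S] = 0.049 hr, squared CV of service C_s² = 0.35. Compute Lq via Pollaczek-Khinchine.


ρ = λ·E[S] = 6.41·0.049 = 0.3141
Lq = ρ²(1+C_s²)/(2(1−ρ)) = 0.09865·(1+0.35)/(2·0.6859)
= 0.09865·1.3500/1.3718 = 0.09708

Final: 0.09708


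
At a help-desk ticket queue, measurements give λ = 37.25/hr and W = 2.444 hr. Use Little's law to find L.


L = λW = 37.25·2.444 = 91.0390

Final: 91.0390


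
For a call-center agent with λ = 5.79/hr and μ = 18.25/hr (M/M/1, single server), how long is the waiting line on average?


ρ = 5.79/18.25 = 0.3173
Lq = ρ²/(1−ρ) = 0.1007/0.6827 = 0.1474

Final: 0.1474


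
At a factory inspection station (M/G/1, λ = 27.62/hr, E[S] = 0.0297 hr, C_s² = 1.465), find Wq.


ρ = λ·E[S] = 27.62·0.0297 = 0.8203
E[S²] = E[S]²(1+C_s²) = 0.0297²·(1+1.465) = 0.002174
Wq = λ·E[S²]/(2(1−ρ)) = 27.62·0.002174/(2·0.1797) = 0.16711 hr

Final: 0.16711 hr


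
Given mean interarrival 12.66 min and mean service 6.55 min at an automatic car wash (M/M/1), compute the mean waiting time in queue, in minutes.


λ = 60/12.66 = 4.7393 /hr
μ = 60/6.55 = 9.1603 /hr
ρ = λ/μ = 4.7393/9.1603 = 0.5174
Wq = ρ/(μ−λ) = 0.5174/(9.1603−4.7393) = 0.11703 hr
In minutes: 0.11703·60 = 7.022 min

Final: 7.022 min


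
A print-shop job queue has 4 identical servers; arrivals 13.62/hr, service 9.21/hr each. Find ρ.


ρ = λ/(cμ) = 13.62/(4·9.21) = 13.62/36.84 = 0.3697

Final: 0.3697


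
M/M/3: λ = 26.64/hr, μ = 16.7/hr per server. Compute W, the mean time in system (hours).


a = 1.5952; ρ = 0.5317; P₀ = 0.188240
Lq = P₀·a^c·ρ/(c!(1−ρ)²) = 0.30884
Wq = Lq/λ = 0.30884/26.64 = 0.01159 hr
W = Wq + 1/μ = 0.01159 + 0.05988 = 0.07147 hr

Final: 0.07147 hr


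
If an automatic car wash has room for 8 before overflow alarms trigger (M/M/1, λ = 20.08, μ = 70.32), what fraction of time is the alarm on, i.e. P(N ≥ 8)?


ρ = 20.08/70.32 = 0.2856
P(N ≥ n) = ρ^n = 0.2856^8 = 0.00004421

Final: 0.00004421


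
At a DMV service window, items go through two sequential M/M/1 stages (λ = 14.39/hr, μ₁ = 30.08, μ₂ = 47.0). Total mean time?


Each node sees arrival rate λ = 14.39/hr (tandem ⇒ throughput preserved).
W₁ = 1/(μ₁−λ) = 1/(30.08−14.39) = 0.06373 hr
W₂ = 1/(μ₂−λ) = 1/(47.0−14.39) = 0.03067 hr
W_total = W₁ + W₂ = 0.06373 + 0.03067 = 0.09440 hr

Final: 0.09440 hr


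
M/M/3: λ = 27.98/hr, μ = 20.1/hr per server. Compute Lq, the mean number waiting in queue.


a = λ/μ = 1.3920; ρ = a/3 = 0.4640
P₀ = 0.238112
Lq = P₀·a^c·ρ / (c!·(1−ρ)²) = 0.238112·2.69746·0.4640/(6·0.28728)
= 0.17290

Final: 0.17290


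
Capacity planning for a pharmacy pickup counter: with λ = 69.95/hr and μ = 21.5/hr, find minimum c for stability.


Stability requires cμ > λ ⇔ c > λ/μ.
λ/μ = 69.95/21.5 = 3.2535
Minimum integer c = ⌊3.2535⌋ + 1 = 4
Check: 4·21.5 = 86.00 > 69.95, while 3·21.5 = 64.50 ≤ 69.95

Final: 4 servers


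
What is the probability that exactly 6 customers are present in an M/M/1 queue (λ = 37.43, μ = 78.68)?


ρ = 37.43/78.68 = 0.4757
P_n = (1−ρ)·ρ^n = (1 − 0.4757)·0.4757^6 = 0.5243·0.011591 = 0.006077

Final: 0.006077


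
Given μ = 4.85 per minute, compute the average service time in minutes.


Mean service time = 1/μ = 1/4.85 minute = 0.20619 minute
In minutes: 0.20619 × 1 = 0.2062 min

Final: 0.2062 min


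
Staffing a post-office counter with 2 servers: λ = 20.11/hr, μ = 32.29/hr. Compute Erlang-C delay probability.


a = λ/μ = 0.6228; ρ = a/2 = 0.3114
P₀ = 0.525092 (from M/M/c formula)
C(c,a) = [a^c/(c!(1−ρ))]·P₀ = [0.38787/(2·0.6886)]·0.525092
= 0.28164·0.525092 = 0.147885

Final: 0.147885


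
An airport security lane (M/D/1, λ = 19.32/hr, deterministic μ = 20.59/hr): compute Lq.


ρ = 19.32/20.59 = 0.9383
M/D/1: Lq = ρ²/(2(1−ρ)) = 0.8804/(2·0.06168) = 7.13714

Final: 7.13714


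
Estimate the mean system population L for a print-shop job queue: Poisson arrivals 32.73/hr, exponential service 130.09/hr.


ρ = λ/μ = 32.73/130.09 = 0.2516
L = ρ/(1−ρ) = 0.2516/(1 − 0.2516) = 0.2516/0.7484 = 0.3362

Final: 0.3362


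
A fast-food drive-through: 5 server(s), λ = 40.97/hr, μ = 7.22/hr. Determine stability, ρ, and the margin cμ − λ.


Total capacity cμ = 5·7.22 = 36.10/hr
ρ = λ/(cμ) = 40.97/36.10 = 1.1349
Stable ⇔ ρ < 1: NO
Spare capacity = cμ − λ = 36.10 − 40.97 = -4.87/hr

Final: ρ = 1.1349; unstable; margin = -4.87/hr


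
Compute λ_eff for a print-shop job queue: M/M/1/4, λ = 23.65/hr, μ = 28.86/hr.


ρ = 0.8195; P_K = (1−ρ)ρ^4/(1−ρ^5) = 0.129131
λ_eff = λ(1 − P_K) = 23.65·(1 − 0.129131) = 23.65·0.870869 = 20.5961 /hr

Final: 20.5961 /hr


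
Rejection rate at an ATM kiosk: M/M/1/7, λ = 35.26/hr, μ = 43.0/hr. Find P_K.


ρ = λ/μ = 35.26/43.0 = 0.8200
P_K = (1−ρ)ρ^K/(1−ρ^(K+1)) = (0.1800·0.249285)/(1 − 0.204414)
= 0.044871/0.795586 = 0.056400

Final: 0.056400


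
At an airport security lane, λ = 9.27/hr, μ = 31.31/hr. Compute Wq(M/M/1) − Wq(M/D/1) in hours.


ρ = 9.27/31.31 = 0.2961
Wq(M/M/1) = ρ/(μ−λ) = 0.2961/22.04 = 0.01343 hr
Wq(M/D/1) = ρ/(2(μ−λ)) = 0.006717 hr
Savings = 0.01343 − 0.006717 = 0.006717 hr

Final: 0.006717 hr


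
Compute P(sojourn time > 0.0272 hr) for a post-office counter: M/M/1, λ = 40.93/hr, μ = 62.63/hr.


W ~ Exponential(μ−λ) for M/M/1.
μ − λ = 62.63 − 40.93 = 21.7000
P(W > t) = e^{−(μ−λ)t} = e^{−0.5902} = 0.554194

Final: 0.554194


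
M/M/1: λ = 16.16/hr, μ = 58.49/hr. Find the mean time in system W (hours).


W = 1/(μ−λ) = 1/(58.49 − 16.16) = 1/42.33 = 0.02362 hr

Final: 0.02362 hr


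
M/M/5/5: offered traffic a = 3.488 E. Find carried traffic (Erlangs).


B(5,3.488) = 0.153035 (Erlang-B)
Carried load = a(1 − B) = 3.488·(1 − 0.153035) = 3.488·0.846965 = 2.9542 E

Final: 2.9542 Erlangs


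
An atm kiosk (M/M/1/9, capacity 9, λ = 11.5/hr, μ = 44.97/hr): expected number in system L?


ρ = 11.5/44.97 = 0.2557
L = ρ[1 − (K+1)ρ^K + Kρ^(K+1)] / [(1−ρ)(1−ρ^(K+1))]
Numerator: 0.2557·(1 − 10·0.000004677 + 9·0.000001196) = 0.255717
Denominator: (0.7443)·(0.999999) = 0.744273
L = 0.255717/0.744273 = 0.3436

Final: 0.3436


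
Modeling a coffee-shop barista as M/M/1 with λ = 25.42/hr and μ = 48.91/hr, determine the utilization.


ρ = λ/μ = 25.42/48.91 = 0.5197

Final: 0.5197


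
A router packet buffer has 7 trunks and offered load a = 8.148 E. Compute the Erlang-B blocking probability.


B(c,a) = (a^c/c!) / Σ_{k=0}^{c} a^k/k!
a^7/7! = 473.071305
Σ terms (k=0..7): 1.00000 + 8.14800 + 33.19495 + 90.15749 + 183.65081 + 299.27735 + 406.41865 + 473.07130 = 1494.918554
B = 473.071305/1494.918554 = 0.316453

Final: 0.316453


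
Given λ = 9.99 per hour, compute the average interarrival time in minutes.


Mean interarrival time = 1/λ = 1/9.99 hour = 0.10010 hour
In minutes: 0.10010 × 60 = 6.0060 min

Final: 6.0060 min


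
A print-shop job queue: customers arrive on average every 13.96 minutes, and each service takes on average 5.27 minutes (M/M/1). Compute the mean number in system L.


λ = 60/13.96 = 4.2980 /hr
μ = 60/5.27 = 11.3852 /hr
ρ = λ/μ = 4.2980/11.3852 = 0.3775
L = ρ/(1−ρ) = 0.3775/0.6225 = 0.6064

Final: 0.6064


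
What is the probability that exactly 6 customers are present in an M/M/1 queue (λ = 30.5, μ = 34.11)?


ρ = 30.5/34.11 = 0.8942
P_n = (1−ρ)·ρ^n = (1 − 0.8942)·0.8942^6 = 0.1058·0.511103 = 0.054092

Final: 0.054092


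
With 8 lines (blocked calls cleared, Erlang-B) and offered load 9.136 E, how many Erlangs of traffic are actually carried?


B(8,9.136) = 0.296118 (Erlang-B)
Carried load = a(1 − B) = 9.136·(1 − 0.296118) = 9.136·0.703882 = 6.4307 E

Final: 6.4307 Erlangs


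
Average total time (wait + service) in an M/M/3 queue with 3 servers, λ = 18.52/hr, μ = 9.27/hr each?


a = 1.9978; ρ = 0.6659; P₀ = 0.111458
Lq = P₀·a^c·ρ/(c!(1−ρ)²) = 0.88400
Wq = Lq/λ = 0.88400/18.52 = 0.04773 hr
W = Wq + 1/μ = 0.04773 + 0.10787 = 0.15561 hr

Final: 0.15561 hr


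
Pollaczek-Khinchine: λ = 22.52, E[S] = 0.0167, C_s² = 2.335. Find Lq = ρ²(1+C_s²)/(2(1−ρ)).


ρ = λ·E[S] = 22.52·0.0167 = 0.3761
Lq = ρ²(1+C_s²)/(2(1−ρ)) = 0.1414·(1+2.335)/(2·0.6239)
= 0.1414·3.3350/1.2478 = 0.37802

Final: 0.37802


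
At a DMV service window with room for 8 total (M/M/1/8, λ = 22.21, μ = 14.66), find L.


ρ = 22.21/14.66 = 1.5150
L = ρ[1 − (K+1)ρ^K + Kρ^(K+1)] / [(1−ρ)(1−ρ^(K+1))]
Numerator: 1.5150·(1 − 9·27.753433 + 8·42.046640) = 132.702817
Denominator: (-0.5150)·(-41.046640) = 21.139299
L = 132.702817/21.139299 = 6.2775

Final: 6.2775


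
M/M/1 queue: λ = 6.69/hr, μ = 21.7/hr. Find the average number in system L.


ρ = λ/μ = 6.69/21.7 = 0.3083
L = ρ/(1−ρ) = 0.3083/(1 − 0.3083) = 0.3083/0.6917 = 0.4457

Final: 0.4457


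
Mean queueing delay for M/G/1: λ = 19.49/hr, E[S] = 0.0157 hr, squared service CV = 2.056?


ρ = λ·E[S] = 19.49·0.0157 = 0.3060
E[S²] = E[S]²(1+C_s²) = 0.0157²·(1+2.056) = 0.0007533
Wq = λ·E[S²]/(2(1−ρ)) = 19.49·0.0007533/(2·0.6940) = 0.01058 hr

Final: 0.01058 hr


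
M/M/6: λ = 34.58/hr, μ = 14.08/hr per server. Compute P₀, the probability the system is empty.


a = λ/μ = 34.58/14.08 = 2.4560; ρ = a/c = 0.4093
Σ_{k=0}^{5} a^k/k! (terms k=0..5) = 1.00000 + 2.45597 + 3.01588 + 2.46897 + 1.51593 + 0.74461 = 11.20136
Tail: a^6/(6!(1−ρ)) = 219.44920/(720·0.5907) = 0.51601
P₀ = 1/(11.20136 + 0.51601) = 1/11.71736 = 0.085343

Final: 0.085343


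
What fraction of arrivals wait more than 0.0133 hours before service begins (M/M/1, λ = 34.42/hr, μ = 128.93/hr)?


ρ = 34.42/128.93 = 0.2670
P(Wq > t) = ρ·e^{−(μ−λ)t} = 0.2670·e^{−1.2570}
= 0.2670·0.284511 = 0.075955

Final: 0.075955


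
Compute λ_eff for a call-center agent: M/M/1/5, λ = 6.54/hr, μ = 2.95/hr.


ρ = 2.2169; P_K = (1−ρ)ρ^5/(1−ρ^6) = 0.553593
λ_eff = λ(1 − P_K) = 6.54·(1 − 0.553593) = 6.54·0.446407 = 2.9195 /hr

Final: 2.9195 /hr


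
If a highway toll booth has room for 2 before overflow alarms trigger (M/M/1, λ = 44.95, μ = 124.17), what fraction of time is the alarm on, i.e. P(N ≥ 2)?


ρ = 44.95/124.17 = 0.3620
P(N ≥ n) = ρ^n = 0.3620^2 = 0.131047

Final: 0.131047


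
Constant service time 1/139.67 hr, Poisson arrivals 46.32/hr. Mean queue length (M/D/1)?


ρ = 46.32/139.67 = 0.3316
M/D/1: Lq = ρ²/(2(1−ρ)) = 0.1100/(2·0.6684) = 0.08228

Final: 0.08228


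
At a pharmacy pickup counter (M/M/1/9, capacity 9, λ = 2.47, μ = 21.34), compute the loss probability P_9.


ρ = λ/μ = 2.47/21.34 = 0.1157
P_K = (1−ρ)ρ^K/(1−ρ^(K+1)) = (0.8843·0.000000003728)/(1 − 4.315e-10)
= 0.000000003297/1.000000 = 0.000000003297

Final: 0.000000003297


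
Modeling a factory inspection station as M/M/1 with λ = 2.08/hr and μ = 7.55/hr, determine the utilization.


ρ = λ/μ = 2.08/7.55 = 0.2755

Final: 0.2755


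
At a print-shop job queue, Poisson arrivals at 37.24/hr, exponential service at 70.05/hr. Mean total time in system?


W = 1/(μ−λ) = 1/(70.05 − 37.24) = 1/32.81 = 0.03048 hr

Final: 0.03048 hr


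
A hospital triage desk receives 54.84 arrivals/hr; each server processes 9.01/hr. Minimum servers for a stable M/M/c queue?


Stability requires cμ > λ ⇔ c > λ/μ.
λ/μ = 54.84/9.01 = 6.0866
Minimum integer c = ⌊6.0866⌋ + 1 = 7
Check: 7·9.01 = 63.07 > 54.84, while 6·9.01 = 54.06 ≤ 54.84

Final: 7 servers


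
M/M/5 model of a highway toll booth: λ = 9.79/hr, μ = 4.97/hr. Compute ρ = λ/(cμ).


ρ = λ/(cμ) = 9.79/(5·4.97) = 9.79/24.85 = 0.3940

Final: 0.3940


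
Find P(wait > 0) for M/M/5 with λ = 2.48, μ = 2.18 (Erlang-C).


a = λ/μ = 1.1376; ρ = a/5 = 0.2275
P₀ = 0.320470 (from M/M/c formula)
C(c,a) = [a^c/(c!(1−ρ))]·P₀ = [1.90536/(120·0.7725)]·0.320470
= 0.02055·0.320470 = 0.006587

Final: 0.006587


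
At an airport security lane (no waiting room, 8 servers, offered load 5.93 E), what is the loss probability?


B(c,a) = (a^c/c!) / Σ_{k=0}^{c} a^k/k!
a^8/8! = 37.924252
Σ terms (k=0..8): 1.00000 + 5.93000 + 17.58245 + 34.75464 + 51.52376 + 61.10718 + 60.39426 + 51.16257 + 37.92425 = 321.379106
B = 37.924252/321.379106 = 0.118005

Final: 0.118005


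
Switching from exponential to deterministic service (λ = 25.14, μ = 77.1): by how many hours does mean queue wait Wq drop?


ρ = 25.14/77.1 = 0.3261
Wq(M/M/1) = ρ/(μ−λ) = 0.3261/51.96 = 0.006275 hr
Wq(M/D/1) = ρ/(2(μ−λ)) = 0.003138 hr
Savings = 0.006275 − 0.003138 = 0.003138 hr

Final: 0.003138 hr


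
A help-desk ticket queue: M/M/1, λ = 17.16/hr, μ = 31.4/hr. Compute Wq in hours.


ρ = 17.16/31.4 = 0.5465
Wq = ρ/(μ−λ) = 0.5465/(31.4 − 17.16) = 0.5465/14.24 = 0.03838 hr

Final: 0.03838 hr


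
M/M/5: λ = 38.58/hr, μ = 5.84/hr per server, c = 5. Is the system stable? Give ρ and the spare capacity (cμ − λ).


Total capacity cμ = 5·5.84 = 29.20/hr
ρ = λ/(cμ) = 38.58/29.20 = 1.3212
Stable ⇔ ρ < 1: NO
Spare capacity = cμ − λ = 29.20 − 38.58 = -9.38/hr

Final: ρ = 1.3212; unstable; margin = -9.38/hr


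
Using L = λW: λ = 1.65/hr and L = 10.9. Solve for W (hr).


W = L/λ = 10.9/1.65 = 6.6061 hr

Final: 6.6061 hr


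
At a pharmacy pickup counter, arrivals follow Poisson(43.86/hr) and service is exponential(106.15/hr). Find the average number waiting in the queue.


ρ = 43.86/106.15 = 0.4132
Lq = ρ²/(1−ρ) = 0.1707/0.5868 = 0.2909

Final: 0.2909


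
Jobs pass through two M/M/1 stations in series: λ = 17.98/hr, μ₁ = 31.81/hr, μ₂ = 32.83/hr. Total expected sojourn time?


Each node sees arrival rate λ = 17.98/hr (tandem ⇒ throughput preserved).
W₁ = 1/(μ₁−λ) = 1/(31.81−17.98) = 0.07231 hr
W₂ = 1/(μ₂−λ) = 1/(32.83−17.98) = 0.06734 hr
W_total = W₁ + W₂ = 0.07231 + 0.06734 = 0.13965 hr

Final: 0.13965 hr


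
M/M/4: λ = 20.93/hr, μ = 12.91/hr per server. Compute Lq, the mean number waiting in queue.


a = λ/μ = 1.6212; ρ = a/4 = 0.4053
P₀ = 0.194946
Lq = P₀·a^c·ρ / (c!·(1−ρ)²) = 0.194946·6.90831·0.4053/(24·0.35366)
= 0.06431

Final: 0.06431


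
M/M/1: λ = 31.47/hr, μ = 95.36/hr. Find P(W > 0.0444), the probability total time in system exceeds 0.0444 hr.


W ~ Exponential(μ−λ) for M/M/1.
μ − λ = 95.36 − 31.47 = 63.8900
P(W > t) = e^{−(μ−λ)t} = e^{−2.8367} = 0.058618

Final: 0.058618


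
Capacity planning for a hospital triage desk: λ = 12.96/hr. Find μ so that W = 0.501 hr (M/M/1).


W = 1/(μ−λ) ⇒ μ − λ = 1/W = 1/0.501 = 1.9960
μ = λ + 1/W = 12.96 + 1.9960 = 14.9560 per hr

Final: 14.9560 /hr


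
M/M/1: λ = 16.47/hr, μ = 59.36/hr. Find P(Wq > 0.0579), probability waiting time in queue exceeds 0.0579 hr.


ρ = 16.47/59.36 = 0.2775
P(Wq > t) = ρ·e^{−(μ−λ)t} = 0.2775·e^{−2.4833}
= 0.2775·0.083465 = 0.023158

Final: 0.023158


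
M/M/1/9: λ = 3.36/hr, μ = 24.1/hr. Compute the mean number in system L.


ρ = 3.36/24.1 = 0.1394
L = ρ[1 − (K+1)ρ^K + Kρ^(K+1)] / [(1−ρ)(1−ρ^(K+1))]
Numerator: 0.1394·(1 − 10·0.00000001990 + 9·0.000000002775) = 0.139419
Denominator: (0.8606)·(1.000000) = 0.860581
L = 0.139419/0.860581 = 0.1620

Final: 0.1620


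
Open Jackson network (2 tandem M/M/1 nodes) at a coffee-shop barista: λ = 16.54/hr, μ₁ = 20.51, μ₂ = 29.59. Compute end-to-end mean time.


Each node sees arrival rate λ = 16.54/hr (tandem ⇒ throughput preserved).
W₁ = 1/(μ₁−λ) = 1/(20.51−16.54) = 0.25189 hr
W₂ = 1/(μ₂−λ) = 1/(29.59−16.54) = 0.07663 hr
W_total = W₁ + W₂ = 0.25189 + 0.07663 = 0.32852 hr

Final: 0.32852 hr


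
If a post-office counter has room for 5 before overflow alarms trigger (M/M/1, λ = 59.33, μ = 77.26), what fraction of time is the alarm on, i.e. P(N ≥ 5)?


ρ = 59.33/77.26 = 0.7679
P(N ≥ n) = ρ^n = 0.7679^5 = 0.267053

Final: 0.267053


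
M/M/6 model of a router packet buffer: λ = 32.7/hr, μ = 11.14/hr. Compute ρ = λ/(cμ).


ρ = λ/(cμ) = 32.7/(6·11.14) = 32.7/66.84 = 0.4892

Final: 0.4892


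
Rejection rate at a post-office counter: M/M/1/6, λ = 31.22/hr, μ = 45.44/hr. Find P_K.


ρ = λ/μ = 31.22/45.44 = 0.6871
P_K = (1−ρ)ρ^K/(1−ρ^(K+1)) = (0.3129·0.105188)/(1 − 0.072271)
= 0.032918/0.927729 = 0.035482

Final: 0.035482


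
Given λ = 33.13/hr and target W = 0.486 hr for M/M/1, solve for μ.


W = 1/(μ−λ) ⇒ μ − λ = 1/W = 1/0.486 = 2.0576
μ = λ + 1/W = 33.13 + 2.0576 = 35.1876 per hr

Final: 35.1876 /hr


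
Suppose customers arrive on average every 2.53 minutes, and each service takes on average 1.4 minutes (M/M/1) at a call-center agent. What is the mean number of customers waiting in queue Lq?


λ = 60/2.53 = 23.7154 /hr
μ = 60/1.4 = 42.8571 /hr
ρ = λ/μ = 23.7154/42.8571 = 0.5534
Lq = ρ²/(1−ρ) = 0.3062/0.4466 = 0.6856

Final: 0.6856


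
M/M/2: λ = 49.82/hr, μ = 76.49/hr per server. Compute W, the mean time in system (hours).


a = 0.6513; ρ = 0.3257; P₀ = 0.508679
Lq = P₀·a^c·ρ/(c!(1−ρ)²) = 0.07727
Wq = Lq/λ = 0.07727/49.82 = 0.001551 hr
W = Wq + 1/μ = 0.001551 + 0.01307 = 0.01462 hr

Final: 0.01462 hr


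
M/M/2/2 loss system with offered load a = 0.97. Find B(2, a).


B(c,a) = (a^c/c!) / Σ_{k=0}^{c} a^k/k!
a^2/2! = 0.470450
Σ terms (k=0..2): 1.00000 + 0.97000 + 0.47045 = 2.440450
B = 0.470450/2.440450 = 0.192772

Final: 0.192772


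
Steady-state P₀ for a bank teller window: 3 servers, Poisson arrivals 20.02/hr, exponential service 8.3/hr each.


a = λ/μ = 20.02/8.3 = 2.4120; ρ = a/c = 0.8040
Σ_{k=0}^{2} a^k/k! (terms k=0..2) = 1.00000 + 2.41205 + 2.90899 = 6.32104
Tail: a^3/(3!(1−ρ)) = 14.03324/(6·0.1960) = 11.93401
P₀ = 1/(6.32104 + 11.93401) = 1/18.25504 = 0.054779

Final: 0.054779


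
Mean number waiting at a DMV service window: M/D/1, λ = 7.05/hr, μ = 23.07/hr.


ρ = 7.05/23.07 = 0.3056
M/D/1: Lq = ρ²/(2(1−ρ)) = 0.09339/(2·0.6944) = 0.06724

Final: 0.06724


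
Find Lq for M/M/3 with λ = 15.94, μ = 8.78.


a = λ/μ = 1.8155; ρ = a/3 = 0.6052
P₀ = 0.143074
Lq = P₀·a^c·ρ / (c!·(1−ρ)²) = 0.143074·5.98386·0.6052/(6·0.15590)
= 0.55390

Final: 0.55390


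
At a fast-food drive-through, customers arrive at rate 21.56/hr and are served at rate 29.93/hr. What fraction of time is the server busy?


ρ = λ/μ = 21.56/29.93 = 0.7203

Final: 0.7203


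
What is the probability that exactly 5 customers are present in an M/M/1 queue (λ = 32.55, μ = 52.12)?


ρ = 32.55/52.12 = 0.6245
P_n = (1−ρ)·ρ^n = (1 − 0.6245)·0.6245^5 = 0.3755·0.095002 = 0.035671

Final: 0.035671


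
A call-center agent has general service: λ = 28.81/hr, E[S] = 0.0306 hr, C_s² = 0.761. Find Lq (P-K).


ρ = λ·E[S] = 28.81·0.0306 = 0.8816
Lq = ρ²(1+C_s²)/(2(1−ρ)) = 0.7772·(1+0.761)/(2·0.1184)
= 0.7772·1.7610/0.2368 = 5.77904

Final: 5.77904


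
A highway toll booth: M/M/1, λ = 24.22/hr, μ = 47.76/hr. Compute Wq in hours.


ρ = 24.22/47.76 = 0.5071
Wq = ρ/(μ−λ) = 0.5071/(47.76 − 24.22) = 0.5071/23.54 = 0.02154 hr

Final: 0.02154 hr


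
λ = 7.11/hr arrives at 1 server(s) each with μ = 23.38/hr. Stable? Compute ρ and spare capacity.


Total capacity cμ = 1·23.38 = 23.38/hr
ρ = λ/(cμ) = 7.11/23.38 = 0.3041
Stable ⇔ ρ < 1: YES
Spare capacity = cμ − λ = 23.38 − 7.11 = 16.27/hr

Final: ρ = 0.3041; stable; margin = 16.27/hr


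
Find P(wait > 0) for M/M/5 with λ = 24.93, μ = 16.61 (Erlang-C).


a = λ/μ = 1.5009; ρ = a/5 = 0.3002
P₀ = 0.222572 (from M/M/c formula)
C(c,a) = [a^c/(c!(1−ρ))]·P₀ = [7.61664/(120·0.6998)]·0.222572
= 0.09070·0.222572 = 0.020187

Final: 0.020187


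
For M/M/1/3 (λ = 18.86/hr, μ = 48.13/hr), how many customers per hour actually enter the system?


ρ = 0.3919; P_K = (1−ρ)ρ^3/(1−ρ^4) = 0.037475
λ_eff = λ(1 − P_K) = 18.86·(1 − 0.037475) = 18.86·0.962525 = 18.1532 /hr

Final: 18.1532 /hr


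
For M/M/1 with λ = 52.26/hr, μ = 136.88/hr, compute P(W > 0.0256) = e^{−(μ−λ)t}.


W ~ Exponential(μ−λ) for M/M/1.
μ − λ = 136.88 − 52.26 = 84.6200
P(W > t) = e^{−(μ−λ)t} = e^{−2.1663} = 0.114604

Final: 0.114604


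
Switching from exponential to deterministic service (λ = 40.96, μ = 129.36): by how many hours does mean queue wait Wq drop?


ρ = 40.96/129.36 = 0.3166
Wq(M/M/1) = ρ/(μ−λ) = 0.3166/88.40 = 0.003582 hr
Wq(M/D/1) = ρ/(2(μ−λ)) = 0.001791 hr
Savings = 0.003582 − 0.001791 = 0.001791 hr

Final: 0.001791 hr


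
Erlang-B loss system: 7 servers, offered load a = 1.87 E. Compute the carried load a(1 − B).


B(7,1.87) = 0.002447 (Erlang-B)
Carried load = a(1 − B) = 1.87·(1 − 0.002447) = 1.87·0.997553 = 1.8654 E

Final: 1.8654 Erlangs


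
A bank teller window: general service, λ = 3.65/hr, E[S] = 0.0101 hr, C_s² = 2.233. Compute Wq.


ρ = λ·E[S] = 3.65·0.0101 = 0.03686
E[S²] = E[S]²(1+C_s²) = 0.0101²·(1+2.233) = 0.0003298
Wq = λ·E[S²]/(2(1−ρ)) = 3.65·0.0003298/(2·0.9631) = 0.0006249 hr

Final: 0.0006249 hr


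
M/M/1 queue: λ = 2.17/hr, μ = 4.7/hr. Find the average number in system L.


ρ = λ/μ = 2.17/4.7 = 0.4617
L = ρ/(1−ρ) = 0.4617/(1 − 0.4617) = 0.4617/0.5383 = 0.8577

Final: 0.8577


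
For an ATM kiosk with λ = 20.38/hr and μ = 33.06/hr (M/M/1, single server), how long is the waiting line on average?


ρ = 20.38/33.06 = 0.6165
Lq = ρ²/(1−ρ) = 0.3800/0.3835 = 0.9908

Final: 0.9908


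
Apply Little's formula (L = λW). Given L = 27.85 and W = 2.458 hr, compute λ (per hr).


λ = L/W = 27.85/2.458 = 11.3303 /hr

Final: 11.3303 /hr


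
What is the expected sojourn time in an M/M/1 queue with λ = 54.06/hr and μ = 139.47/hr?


W = 1/(μ−λ) = 1/(139.47 − 54.06) = 1/85.41 = 0.01171 hr

Final: 0.01171 hr


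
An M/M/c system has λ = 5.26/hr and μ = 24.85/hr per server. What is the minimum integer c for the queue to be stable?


Stability requires cμ > λ ⇔ c > λ/μ.
λ/μ = 5.26/24.85 = 0.2117
Minimum integer c = ⌊0.2117⌋ + 1 = 1
Check: 1·24.85 = 24.85 > 5.26, while 0·24.85 = 0.00 ≤ 5.26

Final: 1 servers


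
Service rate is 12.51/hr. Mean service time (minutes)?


Mean service time = 1/μ = 1/12.51 hour = 0.07994 hour
In minutes: 0.07994 × 60 = 4.7962 min

Final: 4.7962 min


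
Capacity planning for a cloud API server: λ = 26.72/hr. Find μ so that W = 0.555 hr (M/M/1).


W = 1/(μ−λ) ⇒ μ − λ = 1/W = 1/0.555 = 1.8018
μ = λ + 1/W = 26.72 + 1.8018 = 28.5218 per hr

Final: 28.5218 /hr


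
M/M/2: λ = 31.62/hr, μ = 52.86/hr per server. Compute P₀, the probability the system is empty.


a = λ/μ = 31.62/52.86 = 0.5982; ρ = a/c = 0.2991
Σ_{k=0}^{1} a^k/k! (terms k=0..1) = 1.00000 + 0.59818 = 1.59818
Tail: a^2/(2!(1−ρ)) = 0.35782/(2·0.7009) = 0.25526
P₀ = 1/(1.59818 + 0.25526) = 1/1.85344 = 0.539537

Final: 0.539537


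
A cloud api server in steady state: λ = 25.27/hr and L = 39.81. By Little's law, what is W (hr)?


W = L/λ = 39.81/25.27 = 1.5754 hr

Final: 1.5754 hr


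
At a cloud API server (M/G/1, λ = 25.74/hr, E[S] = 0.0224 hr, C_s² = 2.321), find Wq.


ρ = λ·E[S] = 25.74·0.0224 = 0.5766
E[S²] = E[S]²(1+C_s²) = 0.0224²·(1+2.321) = 0.001666
Wq = λ·E[S²]/(2(1−ρ)) = 25.74·0.001666/(2·0.4234) = 0.05065 hr

Final: 0.05065 hr


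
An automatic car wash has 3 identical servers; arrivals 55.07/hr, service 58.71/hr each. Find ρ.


ρ = λ/(cμ) = 55.07/(3·58.71) = 55.07/176.13 = 0.3127

Final: 0.3127


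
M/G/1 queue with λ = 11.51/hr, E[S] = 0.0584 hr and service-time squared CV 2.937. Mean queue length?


ρ = λ·E[S] = 11.51·0.0584 = 0.6722
Lq = ρ²(1+C_s²)/(2(1−ρ)) = 0.4518·(1+2.937)/(2·0.3278)
= 0.4518·3.9370/0.6556 = 2.71320

Final: 2.71320


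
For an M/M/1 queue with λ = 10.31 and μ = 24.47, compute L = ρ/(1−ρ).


ρ = λ/μ = 10.31/24.47 = 0.4213
L = ρ/(1−ρ) = 0.4213/(1 − 0.4213) = 0.4213/0.5787 = 0.7281

Final: 0.7281


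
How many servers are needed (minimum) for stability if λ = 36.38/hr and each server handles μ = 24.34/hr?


Stability requires cμ > λ ⇔ c > λ/μ.
λ/μ = 36.38/24.34 = 1.4947
Minimum integer c = ⌊1.4947⌋ + 1 = 2
Check: 2·24.34 = 48.68 > 36.38, while 1·24.34 = 24.34 ≤ 36.38

Final: 2 servers


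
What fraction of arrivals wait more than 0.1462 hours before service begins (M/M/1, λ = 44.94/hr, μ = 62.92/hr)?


ρ = 44.94/62.92 = 0.7142
P(Wq > t) = ρ·e^{−(μ−λ)t} = 0.7142·e^{−2.6287}
= 0.7142·0.072174 = 0.051550

Final: 0.051550
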